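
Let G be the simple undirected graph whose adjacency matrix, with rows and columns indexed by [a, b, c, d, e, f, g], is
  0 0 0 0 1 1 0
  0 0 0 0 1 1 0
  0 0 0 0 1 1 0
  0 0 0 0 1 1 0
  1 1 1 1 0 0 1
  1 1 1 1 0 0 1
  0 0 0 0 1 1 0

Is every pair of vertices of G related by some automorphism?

No

Automorphisms preserve degree, but G has vertices of degree 2 and vertices of degree 5; no automorphism maps one to the other, so G is not vertex-transitive.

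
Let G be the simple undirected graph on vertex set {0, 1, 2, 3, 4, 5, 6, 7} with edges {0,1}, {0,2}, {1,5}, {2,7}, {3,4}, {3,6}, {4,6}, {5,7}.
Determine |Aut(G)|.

60

G has two connected components, {0, 1, 2, 5, 7} and {3, 4, 6}; each is 2-regular, so G = C_5 ⊔ C_3. No automorphism exchanges components of different sizes, hence Aut(G) is the direct product D_3 × D_5, order 60.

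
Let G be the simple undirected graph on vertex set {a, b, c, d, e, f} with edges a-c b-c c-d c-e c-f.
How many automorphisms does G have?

120

Vertex c has degree 5 and every other vertex has degree 1, so G is the star K_{1,5} with centre c. The 5 leaves are pairwise interchangeable while the centre is fixed, giving Aut(G) = S_5.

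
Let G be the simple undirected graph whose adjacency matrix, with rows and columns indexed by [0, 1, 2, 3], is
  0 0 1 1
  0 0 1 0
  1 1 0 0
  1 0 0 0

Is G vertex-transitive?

No

Automorphisms preserve degree, but G has vertices of degree 1 and vertices of degree 2; no automorphism maps one to the other, so G is not vertex-transitive.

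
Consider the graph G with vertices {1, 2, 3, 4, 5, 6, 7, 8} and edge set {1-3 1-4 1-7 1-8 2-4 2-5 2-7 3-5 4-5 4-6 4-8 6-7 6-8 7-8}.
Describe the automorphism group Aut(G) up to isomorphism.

the trivial group

Degrees alone do not determine every vertex (e.g. 1 and 7 both have degree 4), but their neighbour-degree multisets differ: N(1) has degrees [2, 4, 4, 5] while N(7) has degrees [3, 3, 4, 4]. Repeating this refinement separates all vertices, so the only automorphism is the identity.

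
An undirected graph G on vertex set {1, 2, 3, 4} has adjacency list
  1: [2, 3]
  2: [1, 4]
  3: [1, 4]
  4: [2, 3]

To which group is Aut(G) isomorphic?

G is 2-regular and connected on 4 vertices, i.e. the cycle C_4. C_4 has 4 rotations and 4 reflections, so Aut(C_4) ≅ D_4 of order 8.

the dihedral group of order 8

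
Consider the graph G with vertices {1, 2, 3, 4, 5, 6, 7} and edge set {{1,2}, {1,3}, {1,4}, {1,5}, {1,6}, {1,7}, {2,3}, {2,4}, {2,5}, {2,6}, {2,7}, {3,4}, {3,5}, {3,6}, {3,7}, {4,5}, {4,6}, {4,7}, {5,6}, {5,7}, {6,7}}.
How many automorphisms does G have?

5040

Every vertex has degree 6, so G is the complete graph K_7. Every bijection on the vertex set is an automorphism of K_7; hence Aut(K_7) ≅ S_7, order 5040.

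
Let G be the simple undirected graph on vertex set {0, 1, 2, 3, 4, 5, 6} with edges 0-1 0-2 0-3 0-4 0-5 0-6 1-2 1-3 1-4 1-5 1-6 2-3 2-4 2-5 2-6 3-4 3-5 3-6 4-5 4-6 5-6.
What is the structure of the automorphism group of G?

S_7

Every vertex has degree 6, so G is the complete graph K_7. Any permutation of the 7 vertices preserves K_7, so Aut(K_7) = S_7 of order 7! = 5040.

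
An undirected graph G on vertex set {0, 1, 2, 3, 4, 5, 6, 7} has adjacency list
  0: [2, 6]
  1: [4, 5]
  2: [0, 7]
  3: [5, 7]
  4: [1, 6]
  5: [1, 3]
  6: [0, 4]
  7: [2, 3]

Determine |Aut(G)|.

G is 2-regular and connected on 8 vertices, i.e. the cycle C_8. The automorphisms of the 8-cycle are exactly the symmetries of a regular 8-gon: the dihedral group D_8, |D_8| = 16.

16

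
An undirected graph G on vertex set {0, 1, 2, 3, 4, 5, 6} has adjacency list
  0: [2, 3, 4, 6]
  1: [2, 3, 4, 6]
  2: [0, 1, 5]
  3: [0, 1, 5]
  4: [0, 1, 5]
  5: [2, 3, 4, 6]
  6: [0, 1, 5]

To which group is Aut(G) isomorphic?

The vertices split by degree into {0, 1, 5} (degree 4) and {2, 3, 4, 6} (degree 3); every edge runs between the two parts, so G is the complete bipartite graph K_{3,4}. The parts have unequal sizes, so no automorphism swaps them; each part is permuted independently, giving S_3 × S_4 of order 3!·4! = 144.

S_3 × S_4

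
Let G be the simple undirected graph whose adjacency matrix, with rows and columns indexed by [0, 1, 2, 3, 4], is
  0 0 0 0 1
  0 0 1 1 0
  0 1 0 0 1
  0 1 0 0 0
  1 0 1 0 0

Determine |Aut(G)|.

2

The degree sequence is [1, 2, 2, 1, 2]; the two degree-1 vertices 0 and 3 are the ends of a path, so G = P_5. The only nontrivial automorphism of a path is the end-to-end reflection, so Aut(G) ≅ Z_2.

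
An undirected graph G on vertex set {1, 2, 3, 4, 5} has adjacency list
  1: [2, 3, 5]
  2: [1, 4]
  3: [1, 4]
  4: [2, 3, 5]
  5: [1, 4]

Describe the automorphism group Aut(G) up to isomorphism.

The vertices split by degree into {1, 4} (degree 3) and {2, 3, 5} (degree 2); every edge runs between the two parts, so G is the complete bipartite graph K_{2,3}. Automorphisms preserve the bipartition setwise (since the parts differ in size) and act as S_2 × S_3 within it; |Aut| = 12.

S_2 × S_3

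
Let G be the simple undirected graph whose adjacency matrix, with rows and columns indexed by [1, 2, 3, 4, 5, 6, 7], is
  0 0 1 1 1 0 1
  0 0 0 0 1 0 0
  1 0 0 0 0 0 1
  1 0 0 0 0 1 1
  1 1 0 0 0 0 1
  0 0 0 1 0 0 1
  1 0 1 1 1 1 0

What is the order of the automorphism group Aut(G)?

1

Degrees alone do not determine every vertex (e.g. 3 and 6 both have degree 2), but their neighbour-degree multisets differ: N(3) has degrees [4, 5] while N(6) has degrees [3, 5]. Repeating this refinement separates all vertices, so the only automorphism is the identity.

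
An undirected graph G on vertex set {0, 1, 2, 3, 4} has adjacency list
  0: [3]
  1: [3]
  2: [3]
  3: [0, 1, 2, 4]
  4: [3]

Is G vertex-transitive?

Vertex 3 is the only vertex of degree 4, so every automorphism fixes it; G is not vertex-transitive.

No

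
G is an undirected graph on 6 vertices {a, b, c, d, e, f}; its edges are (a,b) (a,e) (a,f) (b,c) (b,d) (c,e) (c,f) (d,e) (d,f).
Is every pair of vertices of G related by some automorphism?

Yes

G is 3-regular and bipartite with parts {b, e, f} and {a, c, d} (each part is independent and every cross-pair is an edge), so G = K_{3,3}. Aut(K_{3,3}) is the wreath product S_3 ≀ Z_2: permute within each part, then optionally swap the parts; |Aut| = 2·(3!)² = 72. This group acts transitively on the 6 vertices.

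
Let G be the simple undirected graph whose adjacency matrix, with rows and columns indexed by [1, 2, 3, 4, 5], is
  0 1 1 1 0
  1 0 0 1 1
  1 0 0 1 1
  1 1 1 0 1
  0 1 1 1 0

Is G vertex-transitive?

No

Vertex 4 is the only vertex of degree 4, so every automorphism fixes it; G is not vertex-transitive.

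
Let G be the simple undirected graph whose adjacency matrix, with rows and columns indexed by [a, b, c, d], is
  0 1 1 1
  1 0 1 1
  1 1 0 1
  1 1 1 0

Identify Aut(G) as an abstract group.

the symmetric group on 4 letters

All 4 vertices are pairwise adjacent: G = K_4. Any permutation of the 4 vertices preserves K_4, so Aut(K_4) = S_4 of order 4! = 24.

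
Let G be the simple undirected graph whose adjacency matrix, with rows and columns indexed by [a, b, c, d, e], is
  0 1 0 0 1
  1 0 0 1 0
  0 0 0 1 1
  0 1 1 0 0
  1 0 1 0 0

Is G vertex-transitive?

G is 2-regular and connected on 5 vertices, i.e. the cycle C_5. The automorphisms of the 5-cycle are exactly the symmetries of a regular 5-gon: the dihedral group D_5, |D_5| = 10. This group acts transitively on the 5 vertices.

Yes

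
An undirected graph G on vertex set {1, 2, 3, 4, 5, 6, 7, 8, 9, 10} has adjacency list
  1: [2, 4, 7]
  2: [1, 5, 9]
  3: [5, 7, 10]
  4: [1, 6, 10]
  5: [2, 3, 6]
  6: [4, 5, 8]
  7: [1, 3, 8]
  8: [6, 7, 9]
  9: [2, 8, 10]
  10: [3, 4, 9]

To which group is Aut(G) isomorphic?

S_5

G is 3-regular on 10 vertices with no triangles and no 4-cycles (girth 5): this is the Petersen graph. Viewing the Petersen graph as the Kneser graph K(5,2) — vertices are 2-subsets of {1,…,5}, edges join disjoint pairs — its automorphisms are exactly the permutations of the 5-element set, so Aut ≅ S_5 of order 120.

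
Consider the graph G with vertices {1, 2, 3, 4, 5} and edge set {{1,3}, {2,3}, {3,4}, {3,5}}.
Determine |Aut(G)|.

Vertex 3 has degree 4 and every other vertex has degree 1, so G is the star K_{1,4} with centre 3. The 4 leaves are pairwise interchangeable while the centre is fixed, giving Aut(G) = S_4.

24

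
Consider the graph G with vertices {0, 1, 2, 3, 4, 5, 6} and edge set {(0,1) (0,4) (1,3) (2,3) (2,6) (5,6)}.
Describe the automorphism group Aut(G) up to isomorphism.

The degree sequence is [2, 2, 2, 2, 1, 1, 2]; the two degree-1 vertices 4 and 5 are the ends of a path, so G = P_7. The only nontrivial automorphism of a path is the end-to-end reflection, so Aut(G) ≅ Z_2.

C_2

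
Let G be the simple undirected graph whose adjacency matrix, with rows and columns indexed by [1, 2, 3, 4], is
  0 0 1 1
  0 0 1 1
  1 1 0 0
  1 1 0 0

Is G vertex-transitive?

Yes

Every vertex has degree 2 and the graph is connected, so G is the 4-cycle C_4. The automorphisms of the 4-cycle are exactly the symmetries of a regular 4-gon: the dihedral group D_4, |D_4| = 8. Under this action every vertex can be carried to every other, so G is vertex-transitive.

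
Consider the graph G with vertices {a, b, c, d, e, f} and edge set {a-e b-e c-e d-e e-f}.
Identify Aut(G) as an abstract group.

Vertex e has degree 5 and every other vertex has degree 1, so G is the star K_{1,5} with centre e. Any automorphism fixes the centre and permutes the 5 leaves freely, so Aut(G) ≅ S_5 of order 5! = 120.

the symmetric group on 5 letters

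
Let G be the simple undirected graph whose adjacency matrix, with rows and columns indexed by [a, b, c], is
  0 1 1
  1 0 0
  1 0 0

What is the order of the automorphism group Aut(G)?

2

The degree sequence is [2, 1, 1]; the two degree-1 vertices b and c are the ends of a path, so G = P_3. A path has exactly one nontrivial symmetry — reversal — giving Aut(G) of order 2.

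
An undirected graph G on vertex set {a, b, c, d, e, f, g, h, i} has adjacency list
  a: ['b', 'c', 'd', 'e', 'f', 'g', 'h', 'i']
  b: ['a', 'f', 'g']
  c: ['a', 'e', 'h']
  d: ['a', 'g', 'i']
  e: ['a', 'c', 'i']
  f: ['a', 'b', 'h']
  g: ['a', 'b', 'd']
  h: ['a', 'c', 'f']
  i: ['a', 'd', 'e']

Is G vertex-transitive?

No

Vertex a is the only vertex of degree 8, so every automorphism fixes it; G is not vertex-transitive.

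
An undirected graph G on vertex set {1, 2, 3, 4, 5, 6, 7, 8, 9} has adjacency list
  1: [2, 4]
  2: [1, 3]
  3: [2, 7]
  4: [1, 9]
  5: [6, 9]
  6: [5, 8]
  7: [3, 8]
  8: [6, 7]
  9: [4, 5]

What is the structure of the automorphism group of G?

G is 2-regular and connected on 9 vertices, i.e. the cycle C_9. C_9 has 9 rotations and 9 reflections, so Aut(C_9) ≅ D_9 of order 18.

D_9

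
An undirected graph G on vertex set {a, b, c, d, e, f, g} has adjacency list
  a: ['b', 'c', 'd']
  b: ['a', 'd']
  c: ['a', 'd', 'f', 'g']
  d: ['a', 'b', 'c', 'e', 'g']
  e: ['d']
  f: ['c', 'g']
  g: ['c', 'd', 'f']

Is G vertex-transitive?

Vertex c is the only vertex of degree 4, so every automorphism fixes it; G is not vertex-transitive.

No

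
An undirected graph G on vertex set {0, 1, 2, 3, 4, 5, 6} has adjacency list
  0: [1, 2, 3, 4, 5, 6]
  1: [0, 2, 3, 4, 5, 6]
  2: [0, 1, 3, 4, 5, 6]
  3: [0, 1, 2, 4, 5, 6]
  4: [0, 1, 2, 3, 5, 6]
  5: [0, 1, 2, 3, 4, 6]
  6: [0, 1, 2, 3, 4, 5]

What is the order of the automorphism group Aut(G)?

5040

Every vertex has degree 6, so G is the complete graph K_7. Any permutation of the 7 vertices preserves K_7, so Aut(K_7) = S_7 of order 7! = 5040.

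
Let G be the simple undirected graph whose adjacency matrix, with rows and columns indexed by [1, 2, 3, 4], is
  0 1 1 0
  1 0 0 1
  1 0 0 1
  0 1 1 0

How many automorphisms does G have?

8

G is 2-regular and bipartite on 2^2 = 4 vertices with girth 4; it is the hypercube graph Q_2. Aut(Q_2) consists of the signed permutations of the 2 coordinate axes: 2! permutations times 2^2 sign flips, so |Aut| = 2^2·2! = 8.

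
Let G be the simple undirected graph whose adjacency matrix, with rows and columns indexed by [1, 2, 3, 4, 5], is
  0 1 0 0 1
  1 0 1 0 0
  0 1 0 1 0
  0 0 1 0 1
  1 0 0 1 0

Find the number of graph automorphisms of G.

G is 2-regular and connected on 5 vertices, i.e. the cycle C_5. The automorphisms of the 5-cycle are exactly the symmetries of a regular 5-gon: the dihedral group D_5, |D_5| = 10.

10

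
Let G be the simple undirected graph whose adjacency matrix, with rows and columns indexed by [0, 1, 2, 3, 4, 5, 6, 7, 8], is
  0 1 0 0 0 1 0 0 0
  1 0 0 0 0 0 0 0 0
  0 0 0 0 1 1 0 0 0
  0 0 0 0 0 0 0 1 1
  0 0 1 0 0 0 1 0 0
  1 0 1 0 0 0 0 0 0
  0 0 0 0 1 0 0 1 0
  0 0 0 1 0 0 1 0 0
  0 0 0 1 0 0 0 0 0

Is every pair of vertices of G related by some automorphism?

No

Automorphisms preserve degree, but G has vertices of degree 1 and vertices of degree 2; no automorphism maps one to the other, so G is not vertex-transitive.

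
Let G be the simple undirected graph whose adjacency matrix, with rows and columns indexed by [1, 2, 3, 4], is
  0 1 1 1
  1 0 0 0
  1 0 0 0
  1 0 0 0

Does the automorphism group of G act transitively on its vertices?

No

Vertex 1 is the only vertex of degree 3, so every automorphism fixes it; G is not vertex-transitive.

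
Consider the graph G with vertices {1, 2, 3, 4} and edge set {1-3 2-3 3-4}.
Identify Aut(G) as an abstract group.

Vertex 3 has degree 3 and every other vertex has degree 1, so G is the star K_{1,3} with centre 3. The 3 leaves are pairwise interchangeable while the centre is fixed, giving Aut(G) = S_3.

S_3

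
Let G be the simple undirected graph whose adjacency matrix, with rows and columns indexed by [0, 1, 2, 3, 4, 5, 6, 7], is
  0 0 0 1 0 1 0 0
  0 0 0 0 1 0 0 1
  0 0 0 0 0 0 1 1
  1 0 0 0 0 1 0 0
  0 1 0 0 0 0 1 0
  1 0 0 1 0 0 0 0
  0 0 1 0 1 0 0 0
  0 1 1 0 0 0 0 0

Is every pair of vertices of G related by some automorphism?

G has two connected components, {1, 2, 4, 6, 7} and {0, 3, 5}; each is 2-regular, so G = C_5 ⊔ C_3. The orbit of 0 under Aut(G) is {0, 3, 5}, which does not contain 1, so G is not vertex-transitive.

No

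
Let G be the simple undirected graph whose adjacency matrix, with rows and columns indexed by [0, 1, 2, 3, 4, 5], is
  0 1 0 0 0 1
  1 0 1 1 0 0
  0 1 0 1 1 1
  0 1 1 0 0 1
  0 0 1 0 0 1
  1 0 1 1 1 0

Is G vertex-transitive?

Automorphisms preserve degree, but G has vertices of degree 2 and vertices of degree 4; no automorphism maps one to the other, so G is not vertex-transitive.

No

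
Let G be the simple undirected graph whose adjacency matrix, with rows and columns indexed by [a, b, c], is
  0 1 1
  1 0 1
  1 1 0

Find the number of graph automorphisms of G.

6

All 3 vertices are pairwise adjacent: G = K_3. Every bijection on the vertex set is an automorphism of K_3; hence Aut(K_3) ≅ S_3, order 6.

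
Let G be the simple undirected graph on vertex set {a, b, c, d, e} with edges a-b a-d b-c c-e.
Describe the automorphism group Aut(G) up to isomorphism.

The degree sequence is [2, 2, 2, 1, 1]; the two degree-1 vertices d and e are the ends of a path, so G = P_5. The only nontrivial automorphism of a path is the end-to-end reflection, so Aut(G) ≅ Z_2.

C_2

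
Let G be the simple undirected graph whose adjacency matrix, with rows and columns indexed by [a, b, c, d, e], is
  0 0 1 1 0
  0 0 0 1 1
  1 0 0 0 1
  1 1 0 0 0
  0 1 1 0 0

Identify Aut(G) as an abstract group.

G is 2-regular and connected on 5 vertices, i.e. the cycle C_5. C_5 has 5 rotations and 5 reflections, so Aut(C_5) ≅ D_5 of order 10.

the dihedral group of order 10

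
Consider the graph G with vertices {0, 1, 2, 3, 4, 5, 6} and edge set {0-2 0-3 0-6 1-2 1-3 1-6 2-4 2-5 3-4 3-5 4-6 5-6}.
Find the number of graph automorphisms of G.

144

The vertices split by degree into {2, 3, 6} (degree 4) and {0, 1, 4, 5} (degree 3); every edge runs between the two parts, so G is the complete bipartite graph K_{3,4}. The parts have unequal sizes, so no automorphism swaps them; each part is permuted independently, giving S_3 × S_4 of order 3!·4! = 144.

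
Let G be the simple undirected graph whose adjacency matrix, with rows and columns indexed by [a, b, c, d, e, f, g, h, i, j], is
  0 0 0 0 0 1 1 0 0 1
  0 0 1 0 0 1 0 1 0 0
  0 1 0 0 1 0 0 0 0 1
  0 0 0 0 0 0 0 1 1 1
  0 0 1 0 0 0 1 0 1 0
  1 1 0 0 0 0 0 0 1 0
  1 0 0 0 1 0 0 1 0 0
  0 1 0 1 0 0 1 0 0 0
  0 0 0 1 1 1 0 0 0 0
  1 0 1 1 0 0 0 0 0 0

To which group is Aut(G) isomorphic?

G is 3-regular on 10 vertices with no triangles and no 4-cycles (girth 5): this is the Petersen graph. It is a classical fact that the Petersen graph has automorphism group S_5 (order 120), arising from its description as the Kneser graph K(5,2).

S_5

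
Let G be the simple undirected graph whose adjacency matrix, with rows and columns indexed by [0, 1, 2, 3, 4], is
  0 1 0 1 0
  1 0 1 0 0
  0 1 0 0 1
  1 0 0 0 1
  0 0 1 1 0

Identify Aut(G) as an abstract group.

D_5

Every vertex has degree 2 and the graph is connected, so G is the 5-cycle C_5. C_5 has 5 rotations and 5 reflections, so Aut(C_5) ≅ D_5 of order 10.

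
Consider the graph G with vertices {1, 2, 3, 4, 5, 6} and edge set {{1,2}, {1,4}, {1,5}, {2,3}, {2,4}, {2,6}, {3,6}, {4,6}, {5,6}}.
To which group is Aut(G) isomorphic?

1

Degrees alone do not determine every vertex (e.g. 1 and 4 both have degree 3), but their neighbour-degree multisets differ: N(1) has degrees [2, 3, 4] while N(4) has degrees [3, 4, 4]. Repeating this refinement separates all vertices, so the only automorphism is the identity.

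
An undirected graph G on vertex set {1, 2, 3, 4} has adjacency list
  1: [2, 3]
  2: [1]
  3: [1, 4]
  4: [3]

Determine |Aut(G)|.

The degree sequence is [2, 1, 2, 1]; the two degree-1 vertices 2 and 4 are the ends of a path, so G = P_4. The only nontrivial automorphism of a path is the end-to-end reflection, so Aut(G) ≅ Z_2.

2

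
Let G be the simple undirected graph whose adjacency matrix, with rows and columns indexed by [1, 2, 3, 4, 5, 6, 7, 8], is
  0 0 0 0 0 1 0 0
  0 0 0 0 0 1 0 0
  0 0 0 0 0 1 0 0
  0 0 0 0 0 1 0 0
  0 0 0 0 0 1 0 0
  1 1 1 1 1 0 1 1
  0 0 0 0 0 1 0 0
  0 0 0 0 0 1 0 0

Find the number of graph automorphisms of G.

Vertex 6 has degree 7 and every other vertex has degree 1, so G is the star K_{1,7} with centre 6. The 7 leaves are pairwise interchangeable while the centre is fixed, giving Aut(G) = S_7.

5040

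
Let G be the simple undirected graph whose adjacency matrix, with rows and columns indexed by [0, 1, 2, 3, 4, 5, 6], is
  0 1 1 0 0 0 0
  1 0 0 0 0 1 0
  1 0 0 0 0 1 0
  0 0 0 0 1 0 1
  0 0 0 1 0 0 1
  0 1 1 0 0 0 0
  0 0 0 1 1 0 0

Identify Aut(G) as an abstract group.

D_4 × D_3

G has two connected components, {0, 1, 2, 5} and {3, 4, 6}; each is 2-regular, so G = C_4 ⊔ C_3. No automorphism exchanges components of different sizes, hence Aut(G) is the direct product D_4 × D_3, order 48.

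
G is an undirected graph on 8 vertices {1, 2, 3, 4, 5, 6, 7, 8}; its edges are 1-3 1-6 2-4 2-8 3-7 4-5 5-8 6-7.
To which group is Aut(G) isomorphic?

D_4 ≀ Z_2

G has two connected components, {1, 3, 6, 7} and {2, 4, 5, 8}; each is 2-regular, so G = C_4 ⊔ C_4. With two isomorphic components, Aut(G) = Aut(C_4) ≀ S_2 = (D_4 × D_4) ⋊ Z_2: permute each cycle by D_4, then optionally swap the two cycles. Order 2·(2·4)² = 128.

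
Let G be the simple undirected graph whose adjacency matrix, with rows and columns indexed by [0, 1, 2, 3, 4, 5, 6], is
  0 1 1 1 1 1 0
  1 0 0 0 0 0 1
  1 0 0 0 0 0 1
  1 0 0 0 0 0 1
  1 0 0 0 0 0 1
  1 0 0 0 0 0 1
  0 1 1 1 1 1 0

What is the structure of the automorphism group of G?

S_5 × S_2

The vertices split by degree into {0, 6} (degree 5) and {1, 2, 3, 4, 5} (degree 2); every edge runs between the two parts, so G is the complete bipartite graph K_{2,5}. The parts have unequal sizes, so no automorphism swaps them; each part is permuted independently, giving S_5 × S_2 of order 5!·2! = 240.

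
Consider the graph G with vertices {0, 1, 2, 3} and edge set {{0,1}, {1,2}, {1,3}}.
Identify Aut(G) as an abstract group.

S_3

Vertex 1 has degree 3 and every other vertex has degree 1, so G is the star K_{1,3} with centre 1. The 3 leaves are pairwise interchangeable while the centre is fixed, giving Aut(G) = S_3.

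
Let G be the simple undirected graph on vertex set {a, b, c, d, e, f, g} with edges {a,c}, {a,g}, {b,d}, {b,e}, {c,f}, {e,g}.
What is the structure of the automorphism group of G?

The degree sequence is [2, 2, 2, 1, 2, 1, 2]; the two degree-1 vertices d and f are the ends of a path, so G = P_7. The only nontrivial automorphism of a path is the end-to-end reflection, so Aut(G) ≅ Z_2.

Z_2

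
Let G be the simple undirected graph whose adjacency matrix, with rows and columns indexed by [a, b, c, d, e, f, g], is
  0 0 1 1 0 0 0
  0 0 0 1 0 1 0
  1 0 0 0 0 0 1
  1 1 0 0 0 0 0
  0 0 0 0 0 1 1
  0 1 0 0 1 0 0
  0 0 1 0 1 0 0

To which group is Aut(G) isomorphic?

D_7

G is 2-regular and connected on 7 vertices, i.e. the cycle C_7. C_7 has 7 rotations and 7 reflections, so Aut(C_7) ≅ D_7 of order 14.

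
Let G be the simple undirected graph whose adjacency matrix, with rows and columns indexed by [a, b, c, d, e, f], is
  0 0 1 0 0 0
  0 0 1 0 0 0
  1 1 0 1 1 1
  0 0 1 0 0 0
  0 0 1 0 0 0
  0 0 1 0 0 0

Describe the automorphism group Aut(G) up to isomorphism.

Vertex c has degree 5 and every other vertex has degree 1, so G is the star K_{1,5} with centre c. The 5 leaves are pairwise interchangeable while the centre is fixed, giving Aut(G) = S_5.

S_5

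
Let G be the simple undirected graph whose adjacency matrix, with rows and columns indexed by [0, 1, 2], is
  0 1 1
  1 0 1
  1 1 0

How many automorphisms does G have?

6

All 3 vertices are pairwise adjacent: G = K_3. Every bijection on the vertex set is an automorphism of K_3; hence Aut(K_3) ≅ S_3, order 6.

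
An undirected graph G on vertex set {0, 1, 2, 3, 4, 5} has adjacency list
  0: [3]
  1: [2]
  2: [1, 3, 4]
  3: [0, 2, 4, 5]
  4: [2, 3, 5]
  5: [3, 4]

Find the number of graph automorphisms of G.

Degrees alone do not determine every vertex (e.g. 0 and 1 both have degree 1), but their neighbour-degree multisets differ: N(0) has degrees [4] while N(1) has degrees [3]. Repeating this refinement separates all vertices, so the only automorphism is the identity.

1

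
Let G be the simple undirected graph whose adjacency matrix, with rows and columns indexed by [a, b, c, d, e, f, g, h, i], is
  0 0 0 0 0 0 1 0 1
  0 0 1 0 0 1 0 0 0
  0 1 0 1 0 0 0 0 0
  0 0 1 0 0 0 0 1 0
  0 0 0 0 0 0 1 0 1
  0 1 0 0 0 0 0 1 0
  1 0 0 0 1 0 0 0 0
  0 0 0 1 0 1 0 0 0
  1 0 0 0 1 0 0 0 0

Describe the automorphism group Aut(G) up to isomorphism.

D_5 × D_4

G has two connected components, {b, c, d, f, h} and {a, e, g, i}; each is 2-regular, so G = C_5 ⊔ C_4. The components are non-isomorphic (different sizes), so Aut(G) = Aut(C_5) × Aut(C_4) = D_5 × D_4 of order 10·8 = 80.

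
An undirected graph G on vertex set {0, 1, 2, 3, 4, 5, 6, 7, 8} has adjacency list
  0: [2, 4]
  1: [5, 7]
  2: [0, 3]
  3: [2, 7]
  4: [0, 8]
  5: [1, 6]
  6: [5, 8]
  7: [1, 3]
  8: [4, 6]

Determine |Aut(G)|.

18

Every vertex has degree 2 and the graph is connected, so G is the 9-cycle C_9. C_9 has 9 rotations and 9 reflections, so Aut(C_9) ≅ D_9 of order 18.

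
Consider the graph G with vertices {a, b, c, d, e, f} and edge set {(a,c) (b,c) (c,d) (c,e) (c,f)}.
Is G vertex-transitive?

Vertex c is the only vertex of degree 5, so every automorphism fixes it; G is not vertex-transitive.

No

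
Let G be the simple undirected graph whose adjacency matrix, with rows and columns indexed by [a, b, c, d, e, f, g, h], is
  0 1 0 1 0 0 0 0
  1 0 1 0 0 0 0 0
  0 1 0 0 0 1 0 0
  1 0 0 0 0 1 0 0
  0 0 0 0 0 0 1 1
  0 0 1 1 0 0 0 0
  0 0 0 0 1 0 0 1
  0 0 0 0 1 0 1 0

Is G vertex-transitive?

G has two connected components, {a, b, c, d, f} and {e, g, h}; each is 2-regular, so G = C_5 ⊔ C_3. The orbit of a under Aut(G) is {a, b, c, d, f}, which does not contain e, so G is not vertex-transitive.

No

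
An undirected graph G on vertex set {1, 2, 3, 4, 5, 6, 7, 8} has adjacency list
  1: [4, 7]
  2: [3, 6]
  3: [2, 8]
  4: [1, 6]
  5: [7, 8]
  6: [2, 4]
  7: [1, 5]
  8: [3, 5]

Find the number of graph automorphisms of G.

16

G is 2-regular and connected on 8 vertices, i.e. the cycle C_8. The automorphisms of the 8-cycle are exactly the symmetries of a regular 8-gon: the dihedral group D_8, |D_8| = 16.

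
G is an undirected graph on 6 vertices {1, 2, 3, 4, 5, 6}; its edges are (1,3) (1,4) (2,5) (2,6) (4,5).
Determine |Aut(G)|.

The degree sequence is [2, 2, 1, 2, 2, 1]; the two degree-1 vertices 3 and 6 are the ends of a path, so G = P_6. A path has exactly one nontrivial symmetry — reversal — giving Aut(G) of order 2.

2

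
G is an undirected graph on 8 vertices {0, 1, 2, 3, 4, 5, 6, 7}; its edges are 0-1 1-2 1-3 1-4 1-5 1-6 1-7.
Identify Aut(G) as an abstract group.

the symmetric group on 7 letters

Vertex 1 has degree 7 and every other vertex has degree 1, so G is the star K_{1,7} with centre 1. Any automorphism fixes the centre and permutes the 7 leaves freely, so Aut(G) ≅ S_7 of order 7! = 5040.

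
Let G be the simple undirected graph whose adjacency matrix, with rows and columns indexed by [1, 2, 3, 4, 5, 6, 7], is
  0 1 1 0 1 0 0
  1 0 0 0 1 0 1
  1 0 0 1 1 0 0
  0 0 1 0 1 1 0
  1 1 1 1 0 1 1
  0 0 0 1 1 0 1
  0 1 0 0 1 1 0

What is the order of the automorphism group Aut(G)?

12

Vertex 5 is the unique vertex of degree 6; the remaining 6 vertices each have degree 3 and induce a cycle, so G is the wheel on 7 vertices with hub 5. Every automorphism fixes the hub and acts on the rim 6-cycle, so Aut(G) ≅ Aut(C_6) = D_6 of order 12.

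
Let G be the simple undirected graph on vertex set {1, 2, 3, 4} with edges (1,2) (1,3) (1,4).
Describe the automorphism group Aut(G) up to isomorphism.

Vertex 1 has degree 3 and every other vertex has degree 1, so G is the star K_{1,3} with centre 1. The 3 leaves are pairwise interchangeable while the centre is fixed, giving Aut(G) = S_3.

S_3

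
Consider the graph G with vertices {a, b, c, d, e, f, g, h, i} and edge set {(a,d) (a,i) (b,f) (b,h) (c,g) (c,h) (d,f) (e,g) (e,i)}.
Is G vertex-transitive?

Yes

G is 2-regular and connected on 9 vertices, i.e. the cycle C_9. The automorphisms of the 9-cycle are exactly the symmetries of a regular 9-gon: the dihedral group D_9, |D_9| = 18. This group acts transitively on the 9 vertices.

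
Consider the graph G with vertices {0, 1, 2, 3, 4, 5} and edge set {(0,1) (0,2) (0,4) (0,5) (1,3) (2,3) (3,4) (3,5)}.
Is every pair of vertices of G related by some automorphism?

No

Automorphisms preserve degree, but G has vertices of degree 2 and vertices of degree 4; no automorphism maps one to the other, so G is not vertex-transitive.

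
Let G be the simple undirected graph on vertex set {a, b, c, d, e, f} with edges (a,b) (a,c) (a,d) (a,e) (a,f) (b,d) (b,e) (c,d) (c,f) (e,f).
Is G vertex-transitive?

No

Vertex a is the only vertex of degree 5, so every automorphism fixes it; G is not vertex-transitive.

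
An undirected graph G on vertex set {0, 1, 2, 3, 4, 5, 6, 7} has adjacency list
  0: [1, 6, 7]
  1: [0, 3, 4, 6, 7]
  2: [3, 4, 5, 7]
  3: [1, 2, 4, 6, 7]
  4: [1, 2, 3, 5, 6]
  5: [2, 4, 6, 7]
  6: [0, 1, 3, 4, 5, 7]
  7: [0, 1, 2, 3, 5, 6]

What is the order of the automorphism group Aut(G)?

1

Degrees alone do not determine every vertex (e.g. 1 and 3 both have degree 5), but their neighbour-degree multisets differ: N(1) has degrees [3, 5, 5, 6, 6] while N(3) has degrees [4, 5, 5, 6, 6]. Repeating this refinement separates all vertices, so the only automorphism is the identity.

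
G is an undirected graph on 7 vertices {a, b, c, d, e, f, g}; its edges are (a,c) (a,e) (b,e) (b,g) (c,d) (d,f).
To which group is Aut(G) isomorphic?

C_2

The degree sequence is [2, 2, 2, 2, 2, 1, 1]; the two degree-1 vertices f and g are the ends of a path, so G = P_7. A path has exactly one nontrivial symmetry — reversal — giving Aut(G) of order 2.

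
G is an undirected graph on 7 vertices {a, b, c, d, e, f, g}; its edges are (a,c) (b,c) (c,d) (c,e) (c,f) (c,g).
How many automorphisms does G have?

720

Vertex c has degree 6 and every other vertex has degree 1, so G is the star K_{1,6} with centre c. Any automorphism fixes the centre and permutes the 6 leaves freely, so Aut(G) ≅ S_6 of order 6! = 720.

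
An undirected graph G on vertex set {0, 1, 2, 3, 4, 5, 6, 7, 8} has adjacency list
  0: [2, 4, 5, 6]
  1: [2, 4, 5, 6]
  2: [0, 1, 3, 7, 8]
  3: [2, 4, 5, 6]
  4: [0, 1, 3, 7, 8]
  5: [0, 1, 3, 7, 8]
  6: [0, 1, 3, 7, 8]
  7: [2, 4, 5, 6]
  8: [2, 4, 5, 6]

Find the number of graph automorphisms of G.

The vertices split by degree into {2, 4, 5, 6} (degree 5) and {0, 1, 3, 7, 8} (degree 4); every edge runs between the two parts, so G is the complete bipartite graph K_{4,5}. The parts have unequal sizes, so no automorphism swaps them; each part is permuted independently, giving S_4 × S_5 of order 4!·5! = 2880.

2880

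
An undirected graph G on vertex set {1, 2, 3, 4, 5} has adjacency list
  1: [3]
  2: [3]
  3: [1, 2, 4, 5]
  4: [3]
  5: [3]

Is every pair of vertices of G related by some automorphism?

Vertex 3 is the only vertex of degree 4, so every automorphism fixes it; G is not vertex-transitive.

No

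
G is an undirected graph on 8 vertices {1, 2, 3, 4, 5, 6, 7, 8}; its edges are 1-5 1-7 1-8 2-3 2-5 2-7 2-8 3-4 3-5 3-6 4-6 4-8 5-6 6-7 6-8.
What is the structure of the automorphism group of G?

The degree sequence is [3, 4, 4, 3, 4, 5, 3, 4]. Checking the degree-preserving permutations of the vertex set shows that none except the identity preserves every edge, so Aut(G) is trivial.

{e}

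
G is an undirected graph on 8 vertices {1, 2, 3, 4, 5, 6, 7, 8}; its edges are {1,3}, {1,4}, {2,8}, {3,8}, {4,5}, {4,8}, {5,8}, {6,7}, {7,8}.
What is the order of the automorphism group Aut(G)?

Degrees alone do not determine every vertex (e.g. 1 and 3 both have degree 2), but their neighbour-degree multisets differ: N(1) has degrees [2, 3] while N(3) has degrees [2, 5]. Repeating this refinement separates all vertices, so the only automorphism is the identity.

1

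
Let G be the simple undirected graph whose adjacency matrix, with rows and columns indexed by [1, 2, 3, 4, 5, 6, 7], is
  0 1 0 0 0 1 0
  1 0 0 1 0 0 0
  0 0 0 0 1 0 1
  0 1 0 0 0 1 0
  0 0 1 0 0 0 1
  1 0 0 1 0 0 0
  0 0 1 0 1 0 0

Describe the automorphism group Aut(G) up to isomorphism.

D_4 × D_3

G has two connected components, {1, 2, 4, 6} and {3, 5, 7}; each is 2-regular, so G = C_4 ⊔ C_3. The components are non-isomorphic (different sizes), so Aut(G) = Aut(C_4) × Aut(C_3) = D_4 × D_3 of order 8·6 = 48.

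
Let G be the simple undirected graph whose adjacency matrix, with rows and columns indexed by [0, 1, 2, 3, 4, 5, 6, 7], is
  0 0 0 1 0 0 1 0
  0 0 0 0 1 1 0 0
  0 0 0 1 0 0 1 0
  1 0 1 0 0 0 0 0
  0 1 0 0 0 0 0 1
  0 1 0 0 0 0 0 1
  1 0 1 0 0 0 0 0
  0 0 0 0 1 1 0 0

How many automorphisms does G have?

G has two connected components, {0, 2, 3, 6} and {1, 4, 5, 7}; each is 2-regular, so G = C_4 ⊔ C_4. Aut of a disjoint union of two copies of C_4 is the wreath product D_4 ≀ Z_2, of order 2·8² = 128.

128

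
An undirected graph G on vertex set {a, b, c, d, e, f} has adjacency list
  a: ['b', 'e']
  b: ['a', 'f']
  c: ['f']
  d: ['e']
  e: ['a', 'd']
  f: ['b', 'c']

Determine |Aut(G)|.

The degree sequence is [2, 2, 1, 1, 2, 2]; the two degree-1 vertices c and d are the ends of a path, so G = P_6. A path has exactly one nontrivial symmetry — reversal — giving Aut(G) of order 2.

2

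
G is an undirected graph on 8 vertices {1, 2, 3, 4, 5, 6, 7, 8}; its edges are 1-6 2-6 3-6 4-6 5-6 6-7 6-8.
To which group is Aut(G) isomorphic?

Vertex 6 has degree 7 and every other vertex has degree 1, so G is the star K_{1,7} with centre 6. Any automorphism fixes the centre and permutes the 7 leaves freely, so Aut(G) ≅ S_7 of order 7! = 5040.

the symmetric group on 7 letters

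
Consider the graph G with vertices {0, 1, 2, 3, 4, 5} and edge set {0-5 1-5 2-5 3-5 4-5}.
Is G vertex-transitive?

No

Vertex 5 is the only vertex of degree 5, so every automorphism fixes it; G is not vertex-transitive.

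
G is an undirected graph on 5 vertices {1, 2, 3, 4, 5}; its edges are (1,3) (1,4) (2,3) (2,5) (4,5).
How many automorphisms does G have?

Every vertex has degree 2 and the graph is connected, so G is the 5-cycle C_5. C_5 has 5 rotations and 5 reflections, so Aut(C_5) ≅ D_5 of order 10.

10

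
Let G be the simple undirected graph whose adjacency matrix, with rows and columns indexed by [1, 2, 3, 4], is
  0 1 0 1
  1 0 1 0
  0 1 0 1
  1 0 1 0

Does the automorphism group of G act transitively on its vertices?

Yes

G is 2-regular and bipartite with parts {1, 3} and {2, 4} (each part is independent and every cross-pair is an edge), so G = K_{2,2}. Aut(K_{2,2}) is the wreath product S_2 ≀ Z_2: permute within each part, then optionally swap the parts; |Aut| = 2·(2!)² = 8. This group acts transitively on the 4 vertices.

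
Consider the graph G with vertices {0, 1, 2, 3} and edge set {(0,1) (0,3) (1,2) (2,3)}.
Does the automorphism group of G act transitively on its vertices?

Yes

G is 2-regular and connected on 4 vertices, i.e. the cycle C_4. The automorphisms of the 4-cycle are exactly the symmetries of a regular 4-gon: the dihedral group D_4, |D_4| = 8. This group acts transitively on the 4 vertices.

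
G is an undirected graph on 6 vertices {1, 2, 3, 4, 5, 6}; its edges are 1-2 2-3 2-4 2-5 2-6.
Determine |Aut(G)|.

Vertex 2 has degree 5 and every other vertex has degree 1, so G is the star K_{1,5} with centre 2. The 5 leaves are pairwise interchangeable while the centre is fixed, giving Aut(G) = S_5.

120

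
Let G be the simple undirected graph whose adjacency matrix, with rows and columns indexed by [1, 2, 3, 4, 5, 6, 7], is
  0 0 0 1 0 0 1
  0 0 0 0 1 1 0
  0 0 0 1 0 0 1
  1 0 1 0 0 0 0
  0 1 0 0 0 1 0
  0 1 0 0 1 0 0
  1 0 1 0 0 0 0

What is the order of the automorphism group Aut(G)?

48

G has two connected components, {1, 3, 4, 7} and {2, 5, 6}; each is 2-regular, so G = C_4 ⊔ C_3. The components are non-isomorphic (different sizes), so Aut(G) = Aut(C_4) × Aut(C_3) = D_4 × D_3 of order 8·6 = 48.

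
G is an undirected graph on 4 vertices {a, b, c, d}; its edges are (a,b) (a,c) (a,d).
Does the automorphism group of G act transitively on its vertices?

No

Vertex a is the only vertex of degree 3, so every automorphism fixes it; G is not vertex-transitive.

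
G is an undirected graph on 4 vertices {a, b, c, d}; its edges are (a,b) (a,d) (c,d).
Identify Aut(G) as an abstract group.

The degree sequence is [2, 1, 1, 2]; the two degree-1 vertices b and c are the ends of a path, so G = P_4. The only nontrivial automorphism of a path is the end-to-end reflection, so Aut(G) ≅ Z_2.

C_2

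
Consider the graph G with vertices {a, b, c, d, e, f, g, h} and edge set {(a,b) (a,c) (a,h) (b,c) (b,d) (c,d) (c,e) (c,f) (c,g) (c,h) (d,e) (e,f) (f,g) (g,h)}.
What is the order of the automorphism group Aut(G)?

Vertex c is the unique vertex of degree 7; the remaining 7 vertices each have degree 3 and induce a cycle, so G is the wheel on 8 vertices with hub c. With the hub fixed, the remaining symmetry is that of the rim cycle C_7, giving the dihedral group D_7.

14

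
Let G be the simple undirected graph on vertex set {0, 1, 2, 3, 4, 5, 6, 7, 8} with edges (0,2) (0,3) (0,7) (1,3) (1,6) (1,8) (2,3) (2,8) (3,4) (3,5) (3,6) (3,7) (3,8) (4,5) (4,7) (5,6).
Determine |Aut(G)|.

16

Vertex 3 is the unique vertex of degree 8; the remaining 8 vertices each have degree 3 and induce a cycle, so G is the wheel on 9 vertices with hub 3. Every automorphism fixes the hub and acts on the rim 8-cycle, so Aut(G) ≅ Aut(C_8) = D_8 of order 16.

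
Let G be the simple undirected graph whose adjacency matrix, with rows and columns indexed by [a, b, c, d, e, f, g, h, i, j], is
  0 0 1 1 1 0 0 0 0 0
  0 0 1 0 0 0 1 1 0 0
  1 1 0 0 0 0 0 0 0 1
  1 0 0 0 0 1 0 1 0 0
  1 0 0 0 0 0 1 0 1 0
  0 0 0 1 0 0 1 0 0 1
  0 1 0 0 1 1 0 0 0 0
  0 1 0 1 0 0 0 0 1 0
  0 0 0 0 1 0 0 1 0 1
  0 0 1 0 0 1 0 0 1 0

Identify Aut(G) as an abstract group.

the symmetric group S_5

G is 3-regular on 10 vertices with no triangles and no 4-cycles (girth 5): this is the Petersen graph. Viewing the Petersen graph as the Kneser graph K(5,2) — vertices are 2-subsets of {1,…,5}, edges join disjoint pairs — its automorphisms are exactly the permutations of the 5-element set, so Aut ≅ S_5 of order 120.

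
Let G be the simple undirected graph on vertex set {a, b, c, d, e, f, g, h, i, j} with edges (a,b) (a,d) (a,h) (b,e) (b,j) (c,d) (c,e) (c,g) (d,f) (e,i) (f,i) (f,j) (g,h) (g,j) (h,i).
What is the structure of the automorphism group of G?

G is 3-regular on 10 vertices with no triangles and no 4-cycles (girth 5): this is the Petersen graph. It is a classical fact that the Petersen graph has automorphism group S_5 (order 120), arising from its description as the Kneser graph K(5,2).

the symmetric group S_5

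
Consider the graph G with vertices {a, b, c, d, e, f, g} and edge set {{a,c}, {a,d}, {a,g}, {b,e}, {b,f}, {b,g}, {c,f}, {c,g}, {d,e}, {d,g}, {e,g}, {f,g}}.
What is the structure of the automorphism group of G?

Vertex g is the unique vertex of degree 6; the remaining 6 vertices each have degree 3 and induce a cycle, so G is the wheel on 7 vertices with hub g. Every automorphism fixes the hub and acts on the rim 6-cycle, so Aut(G) ≅ Aut(C_6) = D_6 of order 12.

the dihedral group of order 12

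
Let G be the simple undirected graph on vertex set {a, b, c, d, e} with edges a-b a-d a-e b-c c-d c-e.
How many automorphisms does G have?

The vertices split by degree into {a, c} (degree 3) and {b, d, e} (degree 2); every edge runs between the two parts, so G is the complete bipartite graph K_{2,3}. The parts have unequal sizes, so no automorphism swaps them; each part is permuted independently, giving S_2 × S_3 of order 2!·3! = 12.

12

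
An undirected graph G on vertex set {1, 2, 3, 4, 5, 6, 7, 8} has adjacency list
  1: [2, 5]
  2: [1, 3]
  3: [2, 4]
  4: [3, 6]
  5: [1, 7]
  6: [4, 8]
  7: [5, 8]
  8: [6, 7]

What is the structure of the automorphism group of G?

the dihedral group of order 16

G is 2-regular and connected on 8 vertices, i.e. the cycle C_8. The automorphisms of the 8-cycle are exactly the symmetries of a regular 8-gon: the dihedral group D_8, |D_8| = 16.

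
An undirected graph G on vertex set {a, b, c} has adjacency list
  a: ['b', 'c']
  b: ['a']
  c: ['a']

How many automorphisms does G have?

2

The degree sequence is [2, 1, 1]; the two degree-1 vertices b and c are the ends of a path, so G = P_3. A path has exactly one nontrivial symmetry — reversal — giving Aut(G) of order 2.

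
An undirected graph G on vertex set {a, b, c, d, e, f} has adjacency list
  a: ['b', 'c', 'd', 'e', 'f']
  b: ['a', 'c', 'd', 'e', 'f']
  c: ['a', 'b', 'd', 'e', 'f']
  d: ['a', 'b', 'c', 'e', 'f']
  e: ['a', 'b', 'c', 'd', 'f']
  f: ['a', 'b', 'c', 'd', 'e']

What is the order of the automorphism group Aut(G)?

All 6 vertices are pairwise adjacent: G = K_6. Every bijection on the vertex set is an automorphism of K_6; hence Aut(K_6) ≅ S_6, order 720.

720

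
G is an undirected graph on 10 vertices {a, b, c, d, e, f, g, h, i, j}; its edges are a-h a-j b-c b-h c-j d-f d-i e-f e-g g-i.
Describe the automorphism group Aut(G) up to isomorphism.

G has two connected components, {d, e, f, g, i} and {a, b, c, h, j}; each is 2-regular, so G = C_5 ⊔ C_5. Aut of a disjoint union of two copies of C_5 is the wreath product D_5 ≀ Z_2, of order 2·10² = 200.

(D_5 × D_5) ⋊ Z_2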